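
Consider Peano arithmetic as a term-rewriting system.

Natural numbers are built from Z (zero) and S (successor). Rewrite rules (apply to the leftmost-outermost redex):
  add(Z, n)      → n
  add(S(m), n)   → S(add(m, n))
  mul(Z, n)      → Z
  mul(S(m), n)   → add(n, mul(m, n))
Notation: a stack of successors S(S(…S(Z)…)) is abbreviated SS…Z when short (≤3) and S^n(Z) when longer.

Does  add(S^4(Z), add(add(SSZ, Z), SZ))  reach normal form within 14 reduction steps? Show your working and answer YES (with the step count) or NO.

  start: add(S^4(Z), add(add(SSZ, Z), SZ))
  [1] S(add(SSSZ, add(add(SSZ, Z), SZ)))
  [2] S(S(add(SSZ, add(add(SSZ, Z), SZ))))
  [3] S(S(S(add(SZ, add(add(SSZ, Z), SZ)))))
  [4] S(S(S(S(add(Z, add(add(SSZ, Z), SZ))))))
  [5] S(S(S(S(add(add(SSZ, Z), SZ)))))
  [6] S(S(S(S(add(S(add(SZ, Z)), SZ)))))
  [7] S(S(S(S(S(add(add(SZ, Z), SZ))))))
  [8] S(S(S(S(S(add(S(add(Z, Z)), SZ))))))
  [9] S(S(S(S(S(S(add(add(Z, Z), SZ)))))))
  [10] S(S(S(S(S(S(add(Z, SZ)))))))
  [11] S^7(Z)

Answer: YES — reaches normal form S^7(Z) in 11 ≤ 14 steps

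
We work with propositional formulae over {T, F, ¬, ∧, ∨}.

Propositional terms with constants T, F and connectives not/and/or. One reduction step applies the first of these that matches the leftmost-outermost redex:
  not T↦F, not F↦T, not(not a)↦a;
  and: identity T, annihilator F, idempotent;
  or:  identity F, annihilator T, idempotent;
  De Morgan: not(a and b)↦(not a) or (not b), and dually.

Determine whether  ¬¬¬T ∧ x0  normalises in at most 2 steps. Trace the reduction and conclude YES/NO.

  start: ¬¬¬T ∧ x0
  [1] ¬T ∧ x0
  [2] F ∧ x0

Answer: NO — after 2 steps the term is F ∧ x0, not yet normal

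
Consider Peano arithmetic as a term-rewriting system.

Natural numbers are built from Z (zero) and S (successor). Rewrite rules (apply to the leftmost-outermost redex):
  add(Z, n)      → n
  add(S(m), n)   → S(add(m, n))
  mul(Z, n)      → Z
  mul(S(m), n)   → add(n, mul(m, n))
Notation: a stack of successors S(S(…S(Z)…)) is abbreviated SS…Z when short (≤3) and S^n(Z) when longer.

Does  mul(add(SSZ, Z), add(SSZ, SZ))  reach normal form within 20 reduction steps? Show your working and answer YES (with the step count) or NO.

Answer: YES — reaches normal form S^6(Z) in 20 ≤ 20 steps

Working:
  start: mul(add(SSZ, Z), add(SSZ, SZ))
  step 1: mul(S(add(SZ, Z)), add(SSZ, SZ))
  step 2: add(add(SSZ, SZ), mul(add(SZ, Z), add(SSZ, SZ)))
  step 3: add(S(add(SZ, SZ)), mul(add(SZ, Z), add(SSZ, SZ)))
  step 4: S(add(add(SZ, SZ), mul(add(SZ, Z), add(SSZ, SZ))))
  step 5: S(add(S(add(Z, SZ)), mul(add(SZ, Z), add(SSZ, SZ))))
  step 6: S(S(add(add(Z, SZ), mul(add(SZ, Z), add(SSZ, SZ)))))
  step 7: S(S(add(SZ, mul(add(SZ, Z), add(SSZ, SZ)))))
  step 8: S(S(S(add(Z, mul(add(SZ, Z), add(SSZ, SZ))))))
  step 9: S(S(S(mul(add(SZ, Z), add(SSZ, SZ)))))
  step 10: S(S(S(mul(S(add(Z, Z)), add(SSZ, SZ)))))
  step 11: S(S(S(add(add(SSZ, SZ), mul(add(Z, Z), add(SSZ, SZ))))))
  step 12: S(S(S(add(S(add(SZ, SZ)), mul(add(Z, Z), add(SSZ, SZ))))))
  step 13: S(S(S(S(add(add(SZ, SZ), mul(add(Z, Z), add(SSZ, SZ)))))))
  step 14: S(S(S(S(add(S(add(Z, SZ)), mul(add(Z, Z), add(SSZ, SZ)))))))
  step 15: S(S(S(S(S(add(add(Z, SZ), mul(add(Z, Z), add(SSZ, SZ))))))))
  step 16: S(S(S(S(S(add(SZ, mul(add(Z, Z), add(SSZ, SZ))))))))
  step 17: S(S(S(S(S(S(add(Z, mul(add(Z, Z), add(SSZ, SZ)))))))))
  step 18: S(S(S(S(S(S(mul(add(Z, Z), add(SSZ, SZ))))))))
  step 19: S(S(S(S(S(S(mul(Z, add(SSZ, SZ))))))))
  step 20: S^6(Z)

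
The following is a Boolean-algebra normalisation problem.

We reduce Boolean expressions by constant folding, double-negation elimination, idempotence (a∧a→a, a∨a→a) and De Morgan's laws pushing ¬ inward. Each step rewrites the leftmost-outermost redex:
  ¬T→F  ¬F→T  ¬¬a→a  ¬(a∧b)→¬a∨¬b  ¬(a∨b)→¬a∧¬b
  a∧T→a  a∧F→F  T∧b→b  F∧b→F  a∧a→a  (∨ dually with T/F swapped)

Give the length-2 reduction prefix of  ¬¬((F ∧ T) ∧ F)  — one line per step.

Answer: after 2 steps: F

Working:
  start: ¬¬((F ∧ T) ∧ F)
  →1  (F ∧ T) ∧ F
  →2  F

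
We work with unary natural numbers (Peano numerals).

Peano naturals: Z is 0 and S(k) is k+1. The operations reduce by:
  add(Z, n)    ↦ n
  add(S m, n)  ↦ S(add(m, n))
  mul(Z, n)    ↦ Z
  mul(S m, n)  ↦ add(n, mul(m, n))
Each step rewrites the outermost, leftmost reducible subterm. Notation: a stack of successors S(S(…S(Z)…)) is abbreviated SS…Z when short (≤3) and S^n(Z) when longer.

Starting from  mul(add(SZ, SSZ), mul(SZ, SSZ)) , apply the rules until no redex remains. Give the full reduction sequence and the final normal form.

  start: mul(add(SZ, SSZ), mul(SZ, SSZ))
  [1] mul(S(add(Z, SSZ)), mul(SZ, SSZ))
  [2] add(mul(SZ, SSZ), mul(add(Z, SSZ), mul(SZ, SSZ)))
  [3] add(add(SSZ, mul(Z, SSZ)), mul(add(Z, SSZ), mul(SZ, SSZ)))
  [4] add(S(add(SZ, mul(Z, SSZ))), mul(add(Z, SSZ), mul(SZ, SSZ)))
  [5] S(add(add(SZ, mul(Z, SSZ)), mul(add(Z, SSZ), mul(SZ, SSZ))))
  [6] S(add(S(add(Z, mul(Z, SSZ))), mul(add(Z, SSZ), mul(SZ, SSZ))))
  [7] S(S(add(add(Z, mul(Z, SSZ)), mul(add(Z, SSZ), mul(SZ, SSZ)))))
  [8] S(S(add(mul(Z, SSZ), mul(add(Z, SSZ), mul(SZ, SSZ)))))
  [9] S(S(add(Z, mul(add(Z, SSZ), mul(SZ, SSZ)))))
  [10] S(S(mul(add(Z, SSZ), mul(SZ, SSZ))))
  [11] S(S(mul(SSZ, mul(SZ, SSZ))))
  [12] S(S(add(mul(SZ, SSZ), mul(SZ, mul(SZ, SSZ)))))
  [13] S(S(add(add(SSZ, mul(Z, SSZ)), mul(SZ, mul(SZ, SSZ)))))
  [14] S(S(add(S(add(SZ, mul(Z, SSZ))), mul(SZ, mul(SZ, SSZ)))))
  [15] S(S(S(add(add(SZ, mul(Z, SSZ)), mul(SZ, mul(SZ, SSZ))))))
  [16] S(S(S(add(S(add(Z, mul(Z, SSZ))), mul(SZ, mul(SZ, SSZ))))))
  [17] S(S(S(S(add(add(Z, mul(Z, SSZ)), mul(SZ, mul(SZ, SSZ)))))))
  [18] S(S(S(S(add(mul(Z, SSZ), mul(SZ, mul(SZ, SSZ)))))))
  [19] S(S(S(S(add(Z, mul(SZ, mul(SZ, SSZ)))))))
  [20] S(S(S(S(mul(SZ, mul(SZ, SSZ))))))
  [21] S(S(S(S(add(mul(SZ, SSZ), mul(Z, mul(SZ, SSZ)))))))
  [22] S(S(S(S(add(add(SSZ, mul(Z, SSZ)), mul(Z, mul(SZ, SSZ)))))))
  [23] S(S(S(S(add(S(add(SZ, mul(Z, SSZ))), mul(Z, mul(SZ, SSZ)))))))
  [24] S(S(S(S(S(add(add(SZ, mul(Z, SSZ)), mul(Z, mul(SZ, SSZ))))))))
  [25] S(S(S(S(S(add(S(add(Z, mul(Z, SSZ))), mul(Z, mul(SZ, SSZ))))))))
  [26] S(S(S(S(S(S(add(add(Z, mul(Z, SSZ)), mul(Z, mul(SZ, SSZ)))))))))
  [27] S(S(S(S(S(S(add(mul(Z, SSZ), mul(Z, mul(SZ, SSZ)))))))))
  [28] S(S(S(S(S(S(add(Z, mul(Z, mul(SZ, SSZ)))))))))
  [29] S(S(S(S(S(S(mul(Z, mul(SZ, SSZ))))))))
  [30] S^6(Z)

Answer: normal form = S^6(Z)  (in 30 steps)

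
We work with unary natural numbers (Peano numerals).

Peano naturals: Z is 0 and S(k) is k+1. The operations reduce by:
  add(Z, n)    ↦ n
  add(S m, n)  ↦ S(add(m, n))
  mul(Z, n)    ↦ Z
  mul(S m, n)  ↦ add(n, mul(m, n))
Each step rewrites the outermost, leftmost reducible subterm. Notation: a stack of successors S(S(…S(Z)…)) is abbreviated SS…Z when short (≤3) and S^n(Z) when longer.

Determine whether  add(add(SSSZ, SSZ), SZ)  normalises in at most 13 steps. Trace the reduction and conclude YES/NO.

  start: add(add(SSSZ, SSZ), SZ)
  [1] add(S(add(SSZ, SSZ)), SZ)
  [2] S(add(add(SSZ, SSZ), SZ))
  [3] S(add(S(add(SZ, SSZ)), SZ))
  [4] S(S(add(add(SZ, SSZ), SZ)))
  [5] S(S(add(S(add(Z, SSZ)), SZ)))
  [6] S(S(S(add(add(Z, SSZ), SZ))))
  [7] S(S(S(add(SSZ, SZ))))
  [8] S(S(S(S(add(SZ, SZ)))))
  [9] S(S(S(S(S(add(Z, SZ))))))
  [10] S^6(Z)

Answer: YES — reaches normal form S^6(Z) in 10 ≤ 13 steps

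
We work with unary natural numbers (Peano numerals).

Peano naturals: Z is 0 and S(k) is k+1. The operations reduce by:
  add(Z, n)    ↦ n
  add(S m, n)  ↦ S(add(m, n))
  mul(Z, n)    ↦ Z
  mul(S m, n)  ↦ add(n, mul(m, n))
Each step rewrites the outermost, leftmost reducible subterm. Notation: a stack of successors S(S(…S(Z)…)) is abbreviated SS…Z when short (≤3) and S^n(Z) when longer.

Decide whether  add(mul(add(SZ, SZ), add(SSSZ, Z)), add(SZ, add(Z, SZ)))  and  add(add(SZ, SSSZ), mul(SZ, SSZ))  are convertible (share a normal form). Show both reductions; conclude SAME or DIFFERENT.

Answer: DIFFERENT — A ⇓ S^8(Z), B ⇓ S^6(Z)

Working:
Term A:
  start: add(mul(add(SZ, SZ), add(SSSZ, Z)), add(SZ, add(Z, SZ)))
  [1] add(mul(S(add(Z, SZ)), add(SSSZ, Z)), add(SZ, add(Z, SZ)))
  [2] add(add(add(SSSZ, Z), mul(add(Z, SZ), add(SSSZ, Z))), add(SZ, add(Z, SZ)))
  [3] add(add(S(add(SSZ, Z)), mul(add(Z, SZ), add(SSSZ, Z))), add(SZ, add(Z, SZ)))
  [4] add(S(add(add(SSZ, Z), mul(add(Z, SZ), add(SSSZ, Z)))), add(SZ, add(Z, SZ)))
  [5] S(add(add(add(SSZ, Z), mul(add(Z, SZ), add(SSSZ, Z))), add(SZ, add(Z, SZ))))
  [6] S(add(add(S(add(SZ, Z)), mul(add(Z, SZ), add(SSSZ, Z))), add(SZ, add(Z, SZ))))
  [7] S(add(S(add(add(SZ, Z), mul(add(Z, SZ), add(SSSZ, Z)))), add(SZ, add(Z, SZ))))
  [8] S(S(add(add(add(SZ, Z), mul(add(Z, SZ), add(SSSZ, Z))), add(SZ, add(Z, SZ)))))
  [9] S(S(add(add(S(add(Z, Z)), mul(add(Z, SZ), add(SSSZ, Z))), add(SZ, add(Z, SZ)))))
  [10] S(S(add(S(add(add(Z, Z), mul(add(Z, SZ), add(SSSZ, Z)))), add(SZ, add(Z, SZ)))))
  [11] S(S(S(add(add(add(Z, Z), mul(add(Z, SZ), add(SSSZ, Z))), add(SZ, add(Z, SZ))))))
  [12] S(S(S(add(add(Z, mul(add(Z, SZ), add(SSSZ, Z))), add(SZ, add(Z, SZ))))))
  [13] S(S(S(add(mul(add(Z, SZ), add(SSSZ, Z)), add(SZ, add(Z, SZ))))))
  [14] S(S(S(add(mul(SZ, add(SSSZ, Z)), add(SZ, add(Z, SZ))))))
  [15] S(S(S(add(add(add(SSSZ, Z), mul(Z, add(SSSZ, Z))), add(SZ, add(Z, SZ))))))
  [16] S(S(S(add(add(S(add(SSZ, Z)), mul(Z, add(SSSZ, Z))), add(SZ, add(Z, SZ))))))
  [17] S(S(S(add(S(add(add(SSZ, Z), mul(Z, add(SSSZ, Z)))), add(SZ, add(Z, SZ))))))
  [18] S(S(S(S(add(add(add(SSZ, Z), mul(Z, add(SSSZ, Z))), add(SZ, add(Z, SZ)))))))
  [19] S(S(S(S(add(add(S(add(SZ, Z)), mul(Z, add(SSSZ, Z))), add(SZ, add(Z, SZ)))))))
  [20] S(S(S(S(add(S(add(add(SZ, Z), mul(Z, add(SSSZ, Z)))), add(SZ, add(Z, SZ)))))))
  [21] S(S(S(S(S(add(add(add(SZ, Z), mul(Z, add(SSSZ, Z))), add(SZ, add(Z, SZ))))))))
  [22] S(S(S(S(S(add(add(S(add(Z, Z)), mul(Z, add(SSSZ, Z))), add(SZ, add(Z, SZ))))))))
  [23] S(S(S(S(S(add(S(add(add(Z, Z), mul(Z, add(SSSZ, Z)))), add(SZ, add(Z, SZ))))))))
  [24] S(S(S(S(S(S(add(add(add(Z, Z), mul(Z, add(SSSZ, Z))), add(SZ, add(Z, SZ)))))))))
  [25] S(S(S(S(S(S(add(add(Z, mul(Z, add(SSSZ, Z))), add(SZ, add(Z, SZ)))))))))
  [26] S(S(S(S(S(S(add(mul(Z, add(SSSZ, Z)), add(SZ, add(Z, SZ)))))))))
  [27] S(S(S(S(S(S(add(Z, add(SZ, add(Z, SZ)))))))))
  [28] S(S(S(S(S(S(add(SZ, add(Z, SZ))))))))
  [29] S(S(S(S(S(S(S(add(Z, add(Z, SZ)))))))))
  [30] S(S(S(S(S(S(S(add(Z, SZ))))))))
  [31] S^8(Z)

Term B:
  start: add(add(SZ, SSSZ), mul(SZ, SSZ))
  [1] add(S(add(Z, SSSZ)), mul(SZ, SSZ))
  [2] S(add(add(Z, SSSZ), mul(SZ, SSZ)))
  [3] S(add(SSSZ, mul(SZ, SSZ)))
  [4] S(S(add(SSZ, mul(SZ, SSZ))))
  [5] S(S(S(add(SZ, mul(SZ, SSZ)))))
  [6] S(S(S(S(add(Z, mul(SZ, SSZ))))))
  [7] S(S(S(S(mul(SZ, SSZ)))))
  [8] S(S(S(S(add(SSZ, mul(Z, SSZ))))))
  [9] S(S(S(S(S(add(SZ, mul(Z, SSZ)))))))
  [10] S(S(S(S(S(S(add(Z, mul(Z, SSZ))))))))
  [11] S(S(S(S(S(S(mul(Z, SSZ)))))))
  [12] S^6(Z)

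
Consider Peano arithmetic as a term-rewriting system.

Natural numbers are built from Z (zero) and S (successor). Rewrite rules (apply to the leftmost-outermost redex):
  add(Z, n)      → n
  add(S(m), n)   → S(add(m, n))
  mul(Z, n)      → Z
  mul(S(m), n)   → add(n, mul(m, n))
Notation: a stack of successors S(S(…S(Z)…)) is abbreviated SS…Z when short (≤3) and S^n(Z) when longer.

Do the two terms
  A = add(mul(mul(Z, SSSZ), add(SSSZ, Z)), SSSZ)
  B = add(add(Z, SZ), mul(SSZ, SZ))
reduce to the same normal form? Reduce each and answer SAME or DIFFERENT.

Answer: SAME — A ⇓ SSSZ, B ⇓ SSSZ

Derivation:
Term A:
  start: add(mul(mul(Z, SSSZ), add(SSSZ, Z)), SSSZ)
  step 1: add(mul(Z, add(SSSZ, Z)), SSSZ)
  step 2: add(Z, SSSZ)
  step 3: SSSZ

Term B:
  start: add(add(Z, SZ), mul(SSZ, SZ))
  step 1: add(SZ, mul(SSZ, SZ))
  step 2: S(add(Z, mul(SSZ, SZ)))
  step 3: S(mul(SSZ, SZ))
  step 4: S(add(SZ, mul(SZ, SZ)))
  step 5: S(S(add(Z, mul(SZ, SZ))))
  step 6: S(S(mul(SZ, SZ)))
  step 7: S(S(add(SZ, mul(Z, SZ))))
  step 8: S(S(S(add(Z, mul(Z, SZ)))))
  step 9: S(S(S(mul(Z, SZ))))
  step 10: SSSZ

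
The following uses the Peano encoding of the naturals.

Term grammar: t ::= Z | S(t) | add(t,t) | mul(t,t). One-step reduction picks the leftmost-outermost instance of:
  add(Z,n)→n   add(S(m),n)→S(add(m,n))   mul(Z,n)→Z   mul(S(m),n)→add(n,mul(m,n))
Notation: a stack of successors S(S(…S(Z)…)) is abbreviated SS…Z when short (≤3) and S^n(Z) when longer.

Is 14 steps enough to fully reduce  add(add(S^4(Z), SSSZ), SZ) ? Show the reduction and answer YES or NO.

  start: add(add(S^4(Z), SSSZ), SZ)
  step 1: add(S(add(SSSZ, SSSZ)), SZ)
  step 2: S(add(add(SSSZ, SSSZ), SZ))
  step 3: S(add(S(add(SSZ, SSSZ)), SZ))
  step 4: S(S(add(add(SSZ, SSSZ), SZ)))
  step 5: S(S(add(S(add(SZ, SSSZ)), SZ)))
  step 6: S(S(S(add(add(SZ, SSSZ), SZ))))
  step 7: S(S(S(add(S(add(Z, SSSZ)), SZ))))
  step 8: S(S(S(S(add(add(Z, SSSZ), SZ)))))
  step 9: S(S(S(S(add(SSSZ, SZ)))))
  step 10: S(S(S(S(S(add(SSZ, SZ))))))
  step 11: S(S(S(S(S(S(add(SZ, SZ)))))))
  step 12: S(S(S(S(S(S(S(add(Z, SZ))))))))
  step 13: S^8(Z)

Answer: YES — reaches normal form S^8(Z) in 13 ≤ 14 steps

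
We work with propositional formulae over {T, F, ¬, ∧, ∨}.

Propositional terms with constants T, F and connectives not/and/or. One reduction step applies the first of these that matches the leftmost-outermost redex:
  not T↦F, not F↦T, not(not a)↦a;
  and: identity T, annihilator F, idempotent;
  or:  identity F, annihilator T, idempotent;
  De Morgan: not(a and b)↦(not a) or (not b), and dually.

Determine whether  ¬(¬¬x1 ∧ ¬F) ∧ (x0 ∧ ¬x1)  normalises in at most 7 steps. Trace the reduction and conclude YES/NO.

  start: ¬(¬¬x1 ∧ ¬F) ∧ (x0 ∧ ¬x1)
  [1] (¬¬¬x1 ∨ ¬¬F) ∧ (x0 ∧ ¬x1)
  [2] (¬x1 ∨ ¬¬F) ∧ (x0 ∧ ¬x1)
  [3] (¬x1 ∨ F) ∧ (x0 ∧ ¬x1)
  [4] ¬x1 ∧ (x0 ∧ ¬x1)

Answer: YES — reaches normal form ¬x1 ∧ (x0 ∧ ¬x1) in 4 ≤ 7 steps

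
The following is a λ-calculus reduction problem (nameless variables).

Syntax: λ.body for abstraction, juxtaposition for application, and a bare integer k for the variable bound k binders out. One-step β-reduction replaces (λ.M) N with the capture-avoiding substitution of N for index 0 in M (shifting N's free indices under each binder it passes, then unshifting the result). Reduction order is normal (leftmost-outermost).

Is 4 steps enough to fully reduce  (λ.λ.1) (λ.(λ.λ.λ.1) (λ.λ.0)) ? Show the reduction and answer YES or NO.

  start: (λ.λ.1) (λ.(λ.λ.λ.1) (λ.λ.0))
  step 1: λ.λ.(λ.λ.λ.1) (λ.λ.0)
  step 2: λ.λ.λ.λ.1

Answer: YES — reaches normal form λ.λ.λ.λ.1 in 2 ≤ 4 steps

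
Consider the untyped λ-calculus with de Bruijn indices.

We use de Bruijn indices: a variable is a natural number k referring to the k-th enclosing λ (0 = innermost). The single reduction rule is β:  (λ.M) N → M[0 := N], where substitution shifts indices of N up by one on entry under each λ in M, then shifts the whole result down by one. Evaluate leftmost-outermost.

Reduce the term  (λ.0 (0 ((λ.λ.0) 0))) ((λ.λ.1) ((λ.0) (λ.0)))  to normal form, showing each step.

  start: (λ.0 (0 ((λ.λ.0) 0))) ((λ.λ.1) ((λ.0) (λ.0)))
  [1] (λ.λ.1) ((λ.0) (λ.0)) ((λ.λ.1) ((λ.0) (λ.0)) ((λ.λ.0) ((λ.λ.1) ((λ.0) (λ.0)))))
  [2] (λ.(λ.0) (λ.0)) ((λ.λ.1) ((λ.0) (λ.0)) ((λ.λ.0) ((λ.λ.1) ((λ.0) (λ.0)))))
  [3] (λ.0) (λ.0)
  [4] λ.0

Answer: normal form = λ.0  (in 4 steps)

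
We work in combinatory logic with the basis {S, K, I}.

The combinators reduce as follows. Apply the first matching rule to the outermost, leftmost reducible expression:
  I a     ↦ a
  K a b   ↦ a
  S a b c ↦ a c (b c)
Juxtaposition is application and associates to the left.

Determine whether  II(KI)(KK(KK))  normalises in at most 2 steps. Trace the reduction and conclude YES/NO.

Answer: NO — after 2 steps the term is KI(KK(KK)), not yet normal

Reduction:
  start: II(KI)(KK(KK))
  [1] I(KI)(KK(KK))
  [2] KI(KK(KK))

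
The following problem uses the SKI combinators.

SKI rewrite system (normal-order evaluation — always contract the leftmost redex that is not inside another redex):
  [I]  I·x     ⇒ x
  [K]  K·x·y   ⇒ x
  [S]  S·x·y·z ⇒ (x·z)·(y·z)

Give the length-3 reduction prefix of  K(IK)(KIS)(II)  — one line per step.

  start: K(IK)(KIS)(II)
  →1  IK(II)
  →2  K(II)
  →3  KI

Answer: after 3 steps: KI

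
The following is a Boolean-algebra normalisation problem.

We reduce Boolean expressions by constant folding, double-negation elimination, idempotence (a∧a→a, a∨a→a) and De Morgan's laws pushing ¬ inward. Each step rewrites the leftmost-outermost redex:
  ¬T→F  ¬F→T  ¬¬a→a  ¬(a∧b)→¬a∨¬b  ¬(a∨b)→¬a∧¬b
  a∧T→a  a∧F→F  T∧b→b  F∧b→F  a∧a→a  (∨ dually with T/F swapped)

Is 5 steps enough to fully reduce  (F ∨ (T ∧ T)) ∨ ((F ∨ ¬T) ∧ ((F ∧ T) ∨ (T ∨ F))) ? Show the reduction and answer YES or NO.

  start: (F ∨ (T ∧ T)) ∨ ((F ∨ ¬T) ∧ ((F ∧ T) ∨ (T ∨ F)))
  step 1: (T ∧ T) ∨ ((F ∨ ¬T) ∧ ((F ∧ T) ∨ (T ∨ F)))
  step 2: T ∨ ((F ∨ ¬T) ∧ ((F ∧ T) ∨ (T ∨ F)))
  step 3: T

Answer: YES — reaches normal form T in 3 ≤ 5 steps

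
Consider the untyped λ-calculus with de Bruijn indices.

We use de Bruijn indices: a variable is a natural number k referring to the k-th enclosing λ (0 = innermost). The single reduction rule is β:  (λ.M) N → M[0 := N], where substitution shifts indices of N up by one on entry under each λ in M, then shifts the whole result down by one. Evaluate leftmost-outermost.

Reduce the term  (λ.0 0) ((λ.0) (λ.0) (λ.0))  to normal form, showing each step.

Answer: normal form = λ.0  (in 6 steps)

Derivation:
  start: (λ.0 0) ((λ.0) (λ.0) (λ.0))
  [1] (λ.0) (λ.0) (λ.0) ((λ.0) (λ.0) (λ.0))
  [2] (λ.0) (λ.0) ((λ.0) (λ.0) (λ.0))
  [3] (λ.0) ((λ.0) (λ.0) (λ.0))
  [4] (λ.0) (λ.0) (λ.0)
  [5] (λ.0) (λ.0)
  [6] λ.0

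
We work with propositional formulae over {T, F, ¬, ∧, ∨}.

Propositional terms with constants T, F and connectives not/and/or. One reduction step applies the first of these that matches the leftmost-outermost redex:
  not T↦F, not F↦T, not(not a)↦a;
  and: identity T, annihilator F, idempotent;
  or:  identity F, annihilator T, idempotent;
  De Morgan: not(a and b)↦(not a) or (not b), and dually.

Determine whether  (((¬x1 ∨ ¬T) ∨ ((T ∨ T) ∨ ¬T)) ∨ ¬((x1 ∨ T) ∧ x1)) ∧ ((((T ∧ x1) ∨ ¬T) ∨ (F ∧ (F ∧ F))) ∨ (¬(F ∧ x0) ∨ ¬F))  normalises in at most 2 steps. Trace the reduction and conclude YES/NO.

Answer: NO — after 2 steps the term is ((¬x1 ∨ ((T ∨ T) ∨ ¬T)) ∨ ¬((x1 ∨ T) ∧ x1)) ∧ ((((T ∧ x1) ∨ ¬T) ∨ (F ∧ (F ∧ F))) ∨ (¬(F ∧ x0) ∨ ¬F)), not yet normal

Derivation:
  start: (((¬x1 ∨ ¬T) ∨ ((T ∨ T) ∨ ¬T)) ∨ ¬((x1 ∨ T) ∧ x1)) ∧ ((((T ∧ x1) ∨ ¬T) ∨ (F ∧ (F ∧ F))) ∨ (¬(F ∧ x0) ∨ ¬F))
  step 1: (((¬x1 ∨ F) ∨ ((T ∨ T) ∨ ¬T)) ∨ ¬((x1 ∨ T) ∧ x1)) ∧ ((((T ∧ x1) ∨ ¬T) ∨ (F ∧ (F ∧ F))) ∨ (¬(F ∧ x0) ∨ ¬F))
  step 2: ((¬x1 ∨ ((T ∨ T) ∨ ¬T)) ∨ ¬((x1 ∨ T) ∧ x1)) ∧ ((((T ∧ x1) ∨ ¬T) ∨ (F ∧ (F ∧ F))) ∨ (¬(F ∧ x0) ∨ ¬F))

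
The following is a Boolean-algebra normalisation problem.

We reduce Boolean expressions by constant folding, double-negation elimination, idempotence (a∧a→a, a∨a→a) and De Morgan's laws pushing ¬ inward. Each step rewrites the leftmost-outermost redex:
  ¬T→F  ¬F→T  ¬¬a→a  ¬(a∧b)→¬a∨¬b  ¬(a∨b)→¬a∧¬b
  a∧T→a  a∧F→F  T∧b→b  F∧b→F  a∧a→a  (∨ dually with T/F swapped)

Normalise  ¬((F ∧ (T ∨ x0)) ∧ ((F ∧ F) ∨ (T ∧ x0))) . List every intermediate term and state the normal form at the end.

Answer: normal form = T  (in 5 steps)

Working:
  start: ¬((F ∧ (T ∨ x0)) ∧ ((F ∧ F) ∨ (T ∧ x0)))
  [1] ¬(F ∧ (T ∨ x0)) ∨ ¬((F ∧ F) ∨ (T ∧ x0))
  [2] (¬F ∨ ¬(T ∨ x0)) ∨ ¬((F ∧ F) ∨ (T ∧ x0))
  [3] (T ∨ ¬(T ∨ x0)) ∨ ¬((F ∧ F) ∨ (T ∧ x0))
  [4] T ∨ ¬((F ∧ F) ∨ (T ∧ x0))
  [5] T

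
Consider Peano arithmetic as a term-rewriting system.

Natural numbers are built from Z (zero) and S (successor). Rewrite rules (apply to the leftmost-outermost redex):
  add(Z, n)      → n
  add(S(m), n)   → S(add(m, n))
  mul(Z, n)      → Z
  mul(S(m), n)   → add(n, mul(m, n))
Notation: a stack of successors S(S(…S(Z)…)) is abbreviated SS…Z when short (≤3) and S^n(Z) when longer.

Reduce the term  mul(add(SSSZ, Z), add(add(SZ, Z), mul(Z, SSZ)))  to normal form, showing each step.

  start: mul(add(SSSZ, Z), add(add(SZ, Z), mul(Z, SSZ)))
  step 1: mul(S(add(SSZ, Z)), add(add(SZ, Z), mul(Z, SSZ)))
  step 2: add(add(add(SZ, Z), mul(Z, SSZ)), mul(add(SSZ, Z), add(add(SZ, Z), mul(Z, SSZ))))
  step 3: add(add(S(add(Z, Z)), mul(Z, SSZ)), mul(add(SSZ, Z), add(add(SZ, Z), mul(Z, SSZ))))
  step 4: add(S(add(add(Z, Z), mul(Z, SSZ))), mul(add(SSZ, Z), add(add(SZ, Z), mul(Z, SSZ))))
  step 5: S(add(add(add(Z, Z), mul(Z, SSZ)), mul(add(SSZ, Z), add(add(SZ, Z), mul(Z, SSZ)))))
  step 6: S(add(add(Z, mul(Z, SSZ)), mul(add(SSZ, Z), add(add(SZ, Z), mul(Z, SSZ)))))
  step 7: S(add(mul(Z, SSZ), mul(add(SSZ, Z), add(add(SZ, Z), mul(Z, SSZ)))))
  step 8: S(add(Z, mul(add(SSZ, Z), add(add(SZ, Z), mul(Z, SSZ)))))
  step 9: S(mul(add(SSZ, Z), add(add(SZ, Z), mul(Z, SSZ))))
  step 10: S(mul(S(add(SZ, Z)), add(add(SZ, Z), mul(Z, SSZ))))
  step 11: S(add(add(add(SZ, Z), mul(Z, SSZ)), mul(add(SZ, Z), add(add(SZ, Z), mul(Z, SSZ)))))
  step 12: S(add(add(S(add(Z, Z)), mul(Z, SSZ)), mul(add(SZ, Z), add(add(SZ, Z), mul(Z, SSZ)))))
  step 13: S(add(S(add(add(Z, Z), mul(Z, SSZ))), mul(add(SZ, Z), add(add(SZ, Z), mul(Z, SSZ)))))
  step 14: S(S(add(add(add(Z, Z), mul(Z, SSZ)), mul(add(SZ, Z), add(add(SZ, Z), mul(Z, SSZ))))))
  step 15: S(S(add(add(Z, mul(Z, SSZ)), mul(add(SZ, Z), add(add(SZ, Z), mul(Z, SSZ))))))
  step 16: S(S(add(mul(Z, SSZ), mul(add(SZ, Z), add(add(SZ, Z), mul(Z, SSZ))))))
  step 17: S(S(add(Z, mul(add(SZ, Z), add(add(SZ, Z), mul(Z, SSZ))))))
  step 18: S(S(mul(add(SZ, Z), add(add(SZ, Z), mul(Z, SSZ)))))
  step 19: S(S(mul(S(add(Z, Z)), add(add(SZ, Z), mul(Z, SSZ)))))
  step 20: S(S(add(add(add(SZ, Z), mul(Z, SSZ)), mul(add(Z, Z), add(add(SZ, Z), mul(Z, SSZ))))))
  step 21: S(S(add(add(S(add(Z, Z)), mul(Z, SSZ)), mul(add(Z, Z), add(add(SZ, Z), mul(Z, SSZ))))))
  step 22: S(S(add(S(add(add(Z, Z), mul(Z, SSZ))), mul(add(Z, Z), add(add(SZ, Z), mul(Z, SSZ))))))
  step 23: S(S(S(add(add(add(Z, Z), mul(Z, SSZ)), mul(add(Z, Z), add(add(SZ, Z), mul(Z, SSZ)))))))
  step 24: S(S(S(add(add(Z, mul(Z, SSZ)), mul(add(Z, Z), add(add(SZ, Z), mul(Z, SSZ)))))))
  step 25: S(S(S(add(mul(Z, SSZ), mul(add(Z, Z), add(add(SZ, Z), mul(Z, SSZ)))))))
  step 26: S(S(S(add(Z, mul(add(Z, Z), add(add(SZ, Z), mul(Z, SSZ)))))))
  step 27: S(S(S(mul(add(Z, Z), add(add(SZ, Z), mul(Z, SSZ))))))
  step 28: S(S(S(mul(Z, add(add(SZ, Z), mul(Z, SSZ))))))
  step 29: SSSZ

Answer: normal form = SSSZ  (in 29 steps)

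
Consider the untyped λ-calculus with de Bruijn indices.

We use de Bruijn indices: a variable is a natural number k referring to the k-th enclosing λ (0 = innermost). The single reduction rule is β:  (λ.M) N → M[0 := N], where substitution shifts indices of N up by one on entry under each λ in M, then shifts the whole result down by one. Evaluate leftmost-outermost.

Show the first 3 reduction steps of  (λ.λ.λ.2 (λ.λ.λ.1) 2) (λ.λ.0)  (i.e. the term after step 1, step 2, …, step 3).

Answer: after 3 steps: λ.λ.λ.λ.0

Reduction:
  start: (λ.λ.λ.2 (λ.λ.λ.1) 2) (λ.λ.0)
  →1  λ.λ.(λ.λ.0) (λ.λ.λ.1) (λ.λ.0)
  →2  λ.λ.(λ.0) (λ.λ.0)
  →3  λ.λ.λ.λ.0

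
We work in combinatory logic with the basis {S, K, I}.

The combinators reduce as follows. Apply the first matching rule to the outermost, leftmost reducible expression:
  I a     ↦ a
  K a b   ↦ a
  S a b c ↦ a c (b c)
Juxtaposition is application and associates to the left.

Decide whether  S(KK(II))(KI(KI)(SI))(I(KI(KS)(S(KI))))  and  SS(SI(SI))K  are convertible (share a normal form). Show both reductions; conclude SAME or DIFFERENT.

Term A:
  start: S(KK(II))(KI(KI)(SI))(I(KI(KS)(S(KI))))
  →1  KK(II)(I(KI(KS)(S(KI))))(KI(KI)(SI)(I(KI(KS)(S(KI)))))
  →2  K(I(KI(KS)(S(KI))))(KI(KI)(SI)(I(KI(KS)(S(KI)))))
  →3  I(KI(KS)(S(KI)))
  →4  KI(KS)(S(KI))
  →5  I(S(KI))
  →6  S(KI)

Term B:
  start: SS(SI(SI))K
  →1  SK(SI(SI)K)
  →2  SK(IK(SIK))
  →3  SK(K(SIK))

Answer: DIFFERENT — A ⇓ S(KI), B ⇓ SK(K(SIK))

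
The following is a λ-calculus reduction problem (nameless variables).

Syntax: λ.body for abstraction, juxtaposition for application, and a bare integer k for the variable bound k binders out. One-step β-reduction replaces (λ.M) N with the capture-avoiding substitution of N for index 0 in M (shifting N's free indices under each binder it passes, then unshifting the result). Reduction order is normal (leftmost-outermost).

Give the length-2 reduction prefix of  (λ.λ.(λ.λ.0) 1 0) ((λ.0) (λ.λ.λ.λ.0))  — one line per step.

Answer: after 2 steps: λ.(λ.0) 0

Working:
  start: (λ.λ.(λ.λ.0) 1 0) ((λ.0) (λ.λ.λ.λ.0))
  [1] λ.(λ.λ.0) ((λ.0) (λ.λ.λ.λ.0)) 0
  [2] λ.(λ.0) 0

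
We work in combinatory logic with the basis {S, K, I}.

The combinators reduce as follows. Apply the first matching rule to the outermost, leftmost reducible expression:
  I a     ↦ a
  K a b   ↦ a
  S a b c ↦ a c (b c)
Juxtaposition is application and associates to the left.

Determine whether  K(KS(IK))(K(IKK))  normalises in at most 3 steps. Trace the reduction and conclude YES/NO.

  start: K(KS(IK))(K(IKK))
  →1  KS(IK)
  →2  S

Answer: YES — reaches normal form S in 2 ≤ 3 steps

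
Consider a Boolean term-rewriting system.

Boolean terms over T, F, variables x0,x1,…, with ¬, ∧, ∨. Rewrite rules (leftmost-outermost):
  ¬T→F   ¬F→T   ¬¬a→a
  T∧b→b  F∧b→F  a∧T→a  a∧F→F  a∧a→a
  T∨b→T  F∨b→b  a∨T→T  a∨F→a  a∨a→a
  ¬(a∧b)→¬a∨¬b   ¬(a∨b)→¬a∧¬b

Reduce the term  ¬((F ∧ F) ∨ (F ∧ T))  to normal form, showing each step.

  start: ¬((F ∧ F) ∨ (F ∧ T))
  →1  ¬(F ∧ F) ∧ ¬(F ∧ T)
  →2  (¬F ∨ ¬F) ∧ ¬(F ∧ T)
  →3  ¬F ∧ ¬(F ∧ T)
  →4  T ∧ ¬(F ∧ T)
  →5  ¬(F ∧ T)
  →6  ¬F ∨ ¬T
  →7  T ∨ ¬T
  →8  T

Answer: normal form = T  (in 8 steps)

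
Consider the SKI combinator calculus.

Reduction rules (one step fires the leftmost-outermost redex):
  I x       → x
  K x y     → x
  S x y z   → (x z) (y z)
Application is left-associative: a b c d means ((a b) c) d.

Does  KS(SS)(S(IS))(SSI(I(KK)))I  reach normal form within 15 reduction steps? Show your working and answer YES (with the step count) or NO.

  start: KS(SS)(S(IS))(SSI(I(KK)))I
  step 1: S(S(IS))(SSI(I(KK)))I
  step 2: S(IS)I(SSI(I(KK))I)
  step 3: IS(SSI(I(KK))I)(I(SSI(I(KK))I))
  step 4: S(SSI(I(KK))I)(I(SSI(I(KK))I))
  step 5: S(S(I(KK))(I(I(KK)))I)(I(SSI(I(KK))I))
  step 6: S(I(KK)I(I(I(KK))I))(I(SSI(I(KK))I))
  step 7: S(KKI(I(I(KK))I))(I(SSI(I(KK))I))
  step 8: S(K(I(I(KK))I))(I(SSI(I(KK))I))
  step 9: S(K(I(KK)I))(I(SSI(I(KK))I))
  step 10: S(K(KKI))(I(SSI(I(KK))I))
  step 11: S(KK)(I(SSI(I(KK))I))
  step 12: S(KK)(SSI(I(KK))I)
  step 13: S(KK)(S(I(KK))(I(I(KK)))I)
  step 14: S(KK)(I(KK)I(I(I(KK))I))
  step 15: S(KK)(KKI(I(I(KK))I))

Answer: NO — after 15 steps the term is S(KK)(KKI(I(I(KK))I)), not yet normal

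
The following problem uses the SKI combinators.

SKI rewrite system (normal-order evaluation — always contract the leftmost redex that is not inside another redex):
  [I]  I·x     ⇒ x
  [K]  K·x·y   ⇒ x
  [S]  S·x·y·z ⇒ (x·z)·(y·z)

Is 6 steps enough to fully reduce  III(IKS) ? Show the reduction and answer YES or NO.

  start: III(IKS)
  step 1: II(IKS)
  step 2: I(IKS)
  step 3: IKS
  step 4: KS

Answer: YES — reaches normal form KS in 4 ≤ 6 steps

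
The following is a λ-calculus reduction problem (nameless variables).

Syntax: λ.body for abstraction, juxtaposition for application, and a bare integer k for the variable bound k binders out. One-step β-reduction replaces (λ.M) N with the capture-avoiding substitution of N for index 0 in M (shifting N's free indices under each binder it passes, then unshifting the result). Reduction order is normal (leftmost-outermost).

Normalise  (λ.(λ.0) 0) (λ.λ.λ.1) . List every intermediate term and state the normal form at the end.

Answer: normal form = λ.λ.λ.1  (in 2 steps)

Derivation:
  start: (λ.(λ.0) 0) (λ.λ.λ.1)
  →1  (λ.0) (λ.λ.λ.1)
  →2  λ.λ.λ.1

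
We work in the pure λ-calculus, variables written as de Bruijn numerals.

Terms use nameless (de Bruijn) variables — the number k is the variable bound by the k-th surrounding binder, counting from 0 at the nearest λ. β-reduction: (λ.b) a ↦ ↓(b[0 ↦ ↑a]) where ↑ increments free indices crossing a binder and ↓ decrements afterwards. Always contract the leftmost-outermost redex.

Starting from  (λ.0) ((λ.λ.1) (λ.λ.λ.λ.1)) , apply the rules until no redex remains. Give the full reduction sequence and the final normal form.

Answer: normal form = λ.λ.λ.λ.λ.1  (in 2 steps)

Working:
  start: (λ.0) ((λ.λ.1) (λ.λ.λ.λ.1))
  →1  (λ.λ.1) (λ.λ.λ.λ.1)
  →2  λ.λ.λ.λ.λ.1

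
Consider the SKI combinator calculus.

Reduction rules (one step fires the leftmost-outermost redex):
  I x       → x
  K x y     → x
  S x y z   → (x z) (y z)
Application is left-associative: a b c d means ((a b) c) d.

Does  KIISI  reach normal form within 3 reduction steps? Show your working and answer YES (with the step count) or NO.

Answer: YES — reaches normal form SI in 2 ≤ 3 steps

Working:
  start: KIISI
  [1] ISI
  [2] SI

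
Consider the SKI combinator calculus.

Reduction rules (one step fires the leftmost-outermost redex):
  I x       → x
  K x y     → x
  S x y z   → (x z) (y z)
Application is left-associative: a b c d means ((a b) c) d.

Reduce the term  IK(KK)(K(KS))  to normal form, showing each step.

Answer: normal form = KK  (in 2 steps)

Working:
  start: IK(KK)(K(KS))
  →1  K(KK)(K(KS))
  →2  KK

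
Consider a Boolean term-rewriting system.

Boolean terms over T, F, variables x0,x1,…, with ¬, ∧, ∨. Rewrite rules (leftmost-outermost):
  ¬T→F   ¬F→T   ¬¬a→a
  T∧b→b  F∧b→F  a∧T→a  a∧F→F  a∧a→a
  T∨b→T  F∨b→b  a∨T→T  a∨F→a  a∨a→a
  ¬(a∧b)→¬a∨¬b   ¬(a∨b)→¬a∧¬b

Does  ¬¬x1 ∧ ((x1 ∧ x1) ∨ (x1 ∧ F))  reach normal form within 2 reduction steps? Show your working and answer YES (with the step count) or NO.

Answer: NO — after 2 steps the term is x1 ∧ (x1 ∨ (x1 ∧ F)), not yet normal

Reduction:
  start: ¬¬x1 ∧ ((x1 ∧ x1) ∨ (x1 ∧ F))
  →1  x1 ∧ ((x1 ∧ x1) ∨ (x1 ∧ F))
  →2  x1 ∧ (x1 ∨ (x1 ∧ F))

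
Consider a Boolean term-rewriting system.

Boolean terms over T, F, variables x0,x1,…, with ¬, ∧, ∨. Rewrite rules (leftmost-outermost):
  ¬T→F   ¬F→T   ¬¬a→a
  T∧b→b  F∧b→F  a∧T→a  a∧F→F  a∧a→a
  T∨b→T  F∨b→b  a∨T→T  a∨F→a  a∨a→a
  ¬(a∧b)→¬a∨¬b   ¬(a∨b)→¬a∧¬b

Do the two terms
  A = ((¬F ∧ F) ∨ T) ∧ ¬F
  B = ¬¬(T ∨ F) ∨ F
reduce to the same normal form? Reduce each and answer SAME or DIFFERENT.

Term A:
  start: ((¬F ∧ F) ∨ T) ∧ ¬F
  →1  T ∧ ¬F
  →2  ¬F
  →3  T

Term B:
  start: ¬¬(T ∨ F) ∨ F
  →1  ¬¬(T ∨ F)
  →2  T ∨ F
  →3  T

Answer: SAME — A ⇓ T, B ⇓ T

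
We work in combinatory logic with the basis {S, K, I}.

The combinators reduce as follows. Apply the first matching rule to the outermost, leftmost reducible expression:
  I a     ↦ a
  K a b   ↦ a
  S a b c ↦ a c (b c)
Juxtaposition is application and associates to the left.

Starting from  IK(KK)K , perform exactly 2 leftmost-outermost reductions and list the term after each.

  start: IK(KK)K
  [1] K(KK)K
  [2] KK

Answer: after 2 steps: KK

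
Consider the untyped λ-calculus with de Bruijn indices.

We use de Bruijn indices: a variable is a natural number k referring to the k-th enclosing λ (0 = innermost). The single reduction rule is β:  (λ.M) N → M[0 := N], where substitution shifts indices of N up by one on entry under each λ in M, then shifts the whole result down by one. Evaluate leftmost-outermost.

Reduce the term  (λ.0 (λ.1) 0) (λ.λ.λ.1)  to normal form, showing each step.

  start: (λ.0 (λ.1) 0) (λ.λ.λ.1)
  step 1: (λ.λ.λ.1) (λ.λ.λ.λ.1) (λ.λ.λ.1)
  step 2: (λ.λ.1) (λ.λ.λ.1)
  step 3: λ.λ.λ.λ.1

Answer: normal form = λ.λ.λ.λ.1  (in 3 steps)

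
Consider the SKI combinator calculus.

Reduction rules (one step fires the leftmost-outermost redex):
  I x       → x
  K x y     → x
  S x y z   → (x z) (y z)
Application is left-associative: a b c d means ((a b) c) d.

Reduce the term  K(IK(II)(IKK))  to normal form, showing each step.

Answer: normal form = KI  (in 3 steps)

Derivation:
  start: K(IK(II)(IKK))
  →1  K(K(II)(IKK))
  →2  K(II)
  →3  KI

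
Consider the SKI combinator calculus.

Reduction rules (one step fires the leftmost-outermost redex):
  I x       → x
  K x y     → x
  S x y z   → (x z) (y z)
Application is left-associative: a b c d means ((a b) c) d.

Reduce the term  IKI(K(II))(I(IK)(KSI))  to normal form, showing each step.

Answer: normal form = KS  (in 6 steps)

Derivation:
  start: IKI(K(II))(I(IK)(KSI))
  →1  KI(K(II))(I(IK)(KSI))
  →2  I(I(IK)(KSI))
  →3  I(IK)(KSI)
  →4  IK(KSI)
  →5  K(KSI)
  →6  KS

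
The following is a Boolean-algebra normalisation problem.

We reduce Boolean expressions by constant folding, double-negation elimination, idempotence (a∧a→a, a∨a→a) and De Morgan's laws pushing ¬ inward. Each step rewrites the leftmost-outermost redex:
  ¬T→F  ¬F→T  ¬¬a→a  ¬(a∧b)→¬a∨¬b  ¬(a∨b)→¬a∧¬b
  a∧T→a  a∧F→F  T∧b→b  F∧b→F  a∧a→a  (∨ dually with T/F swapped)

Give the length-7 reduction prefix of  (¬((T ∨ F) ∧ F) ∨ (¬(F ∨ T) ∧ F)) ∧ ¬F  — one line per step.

  start: (¬((T ∨ F) ∧ F) ∨ (¬(F ∨ T) ∧ F)) ∧ ¬F
  →1  ((¬(T ∨ F) ∨ ¬F) ∨ (¬(F ∨ T) ∧ F)) ∧ ¬F
  →2  (((¬T ∧ ¬F) ∨ ¬F) ∨ (¬(F ∨ T) ∧ F)) ∧ ¬F
  →3  (((F ∧ ¬F) ∨ ¬F) ∨ (¬(F ∨ T) ∧ F)) ∧ ¬F
  →4  ((F ∨ ¬F) ∨ (¬(F ∨ T) ∧ F)) ∧ ¬F
  →5  (¬F ∨ (¬(F ∨ T) ∧ F)) ∧ ¬F
  →6  (T ∨ (¬(F ∨ T) ∧ F)) ∧ ¬F
  →7  T ∧ ¬F

Answer: after 7 steps: T ∧ ¬F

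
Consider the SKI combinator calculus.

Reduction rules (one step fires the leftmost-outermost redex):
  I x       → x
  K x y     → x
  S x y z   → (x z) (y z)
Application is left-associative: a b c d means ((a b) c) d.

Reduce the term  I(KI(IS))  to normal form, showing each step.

Answer: normal form = I  (in 2 steps)

Derivation:
  start: I(KI(IS))
  →1  KI(IS)
  →2  I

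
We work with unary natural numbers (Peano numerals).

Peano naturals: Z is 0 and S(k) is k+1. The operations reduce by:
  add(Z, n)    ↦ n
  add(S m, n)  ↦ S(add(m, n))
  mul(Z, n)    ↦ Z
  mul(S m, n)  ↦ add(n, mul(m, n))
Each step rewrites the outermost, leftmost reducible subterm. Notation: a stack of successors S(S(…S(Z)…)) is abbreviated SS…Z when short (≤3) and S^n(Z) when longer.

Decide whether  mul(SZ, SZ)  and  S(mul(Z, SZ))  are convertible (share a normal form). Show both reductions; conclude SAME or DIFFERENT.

Answer: SAME — A ⇓ SZ, B ⇓ SZ

Reduction:
Term A:
  start: mul(SZ, SZ)
  [1] add(SZ, mul(Z, SZ))
  [2] S(add(Z, mul(Z, SZ)))
  [3] S(mul(Z, SZ))
  [4] SZ

Term B:
  start: S(mul(Z, SZ))
  [1] SZ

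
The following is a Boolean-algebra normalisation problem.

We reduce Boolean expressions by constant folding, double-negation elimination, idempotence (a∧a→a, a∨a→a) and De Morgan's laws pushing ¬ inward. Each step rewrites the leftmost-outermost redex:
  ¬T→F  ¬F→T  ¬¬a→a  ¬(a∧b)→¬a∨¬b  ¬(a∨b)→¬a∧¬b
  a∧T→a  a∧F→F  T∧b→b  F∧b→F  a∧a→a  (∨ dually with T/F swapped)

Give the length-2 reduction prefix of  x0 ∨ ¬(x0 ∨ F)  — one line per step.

  start: x0 ∨ ¬(x0 ∨ F)
  step 1: x0 ∨ (¬x0 ∧ ¬F)
  step 2: x0 ∨ (¬x0 ∧ T)

Answer: after 2 steps: x0 ∨ (¬x0 ∧ T)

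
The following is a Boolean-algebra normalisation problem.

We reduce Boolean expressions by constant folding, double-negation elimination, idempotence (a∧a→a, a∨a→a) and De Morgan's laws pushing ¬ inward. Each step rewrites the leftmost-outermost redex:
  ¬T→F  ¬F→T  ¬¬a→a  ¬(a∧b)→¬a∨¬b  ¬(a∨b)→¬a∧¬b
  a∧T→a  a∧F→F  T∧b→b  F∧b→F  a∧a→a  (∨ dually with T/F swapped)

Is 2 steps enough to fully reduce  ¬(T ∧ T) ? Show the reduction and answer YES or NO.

  start: ¬(T ∧ T)
  [1] ¬T ∨ ¬T
  [2] ¬T

Answer: NO — after 2 steps the term is ¬T, not yet normal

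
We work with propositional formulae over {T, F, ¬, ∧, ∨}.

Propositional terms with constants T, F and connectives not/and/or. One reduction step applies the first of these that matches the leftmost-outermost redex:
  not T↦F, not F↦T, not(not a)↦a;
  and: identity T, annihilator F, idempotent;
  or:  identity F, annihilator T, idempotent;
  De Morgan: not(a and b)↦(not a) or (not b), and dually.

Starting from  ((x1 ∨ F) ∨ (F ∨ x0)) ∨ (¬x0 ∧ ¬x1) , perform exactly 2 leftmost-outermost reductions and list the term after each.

Answer: after 2 steps: (x1 ∨ x0) ∨ (¬x0 ∧ ¬x1)

Derivation:
  start: ((x1 ∨ F) ∨ (F ∨ x0)) ∨ (¬x0 ∧ ¬x1)
  step 1: (x1 ∨ (F ∨ x0)) ∨ (¬x0 ∧ ¬x1)
  step 2: (x1 ∨ x0) ∨ (¬x0 ∧ ¬x1)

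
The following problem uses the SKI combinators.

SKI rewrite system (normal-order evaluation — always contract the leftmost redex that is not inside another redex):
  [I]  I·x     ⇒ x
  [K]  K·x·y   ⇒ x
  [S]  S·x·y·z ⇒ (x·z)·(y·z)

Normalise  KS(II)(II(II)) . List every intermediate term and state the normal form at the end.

Answer: normal form = SI  (in 4 steps)

Working:
  start: KS(II)(II(II))
  [1] S(II(II))
  [2] S(I(II))
  [3] S(II)
  [4] SI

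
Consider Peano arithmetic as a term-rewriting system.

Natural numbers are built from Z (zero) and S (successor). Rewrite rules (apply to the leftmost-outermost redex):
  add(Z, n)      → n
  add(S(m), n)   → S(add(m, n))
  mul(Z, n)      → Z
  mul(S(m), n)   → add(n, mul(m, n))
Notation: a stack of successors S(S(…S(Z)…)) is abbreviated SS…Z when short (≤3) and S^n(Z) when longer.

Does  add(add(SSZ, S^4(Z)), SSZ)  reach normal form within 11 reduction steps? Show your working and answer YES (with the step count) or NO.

  start: add(add(SSZ, S^4(Z)), SSZ)
  →1  add(S(add(SZ, S^4(Z))), SSZ)
  →2  S(add(add(SZ, S^4(Z)), SSZ))
  →3  S(add(S(add(Z, S^4(Z))), SSZ))
  →4  S(S(add(add(Z, S^4(Z)), SSZ)))
  →5  S(S(add(S^4(Z), SSZ)))
  →6  S(S(S(add(SSSZ, SSZ))))
  →7  S(S(S(S(add(SSZ, SSZ)))))
  →8  S(S(S(S(S(add(SZ, SSZ))))))
  →9  S(S(S(S(S(S(add(Z, SSZ)))))))
  →10  S^8(Z)

Answer: YES — reaches normal form S^8(Z) in 10 ≤ 11 steps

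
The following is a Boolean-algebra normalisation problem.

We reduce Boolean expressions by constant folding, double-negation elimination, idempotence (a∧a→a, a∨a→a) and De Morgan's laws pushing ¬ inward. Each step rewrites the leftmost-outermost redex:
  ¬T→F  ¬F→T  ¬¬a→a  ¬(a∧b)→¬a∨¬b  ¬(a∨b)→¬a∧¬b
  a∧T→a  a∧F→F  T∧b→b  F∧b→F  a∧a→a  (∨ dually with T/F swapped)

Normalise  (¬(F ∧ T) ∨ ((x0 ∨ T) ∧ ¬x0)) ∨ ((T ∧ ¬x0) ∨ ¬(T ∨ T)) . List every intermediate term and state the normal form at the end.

Answer: normal form = T  (in 5 steps)

Derivation:
  start: (¬(F ∧ T) ∨ ((x0 ∨ T) ∧ ¬x0)) ∨ ((T ∧ ¬x0) ∨ ¬(T ∨ T))
  →1  ((¬F ∨ ¬T) ∨ ((x0 ∨ T) ∧ ¬x0)) ∨ ((T ∧ ¬x0) ∨ ¬(T ∨ T))
  →2  ((T ∨ ¬T) ∨ ((x0 ∨ T) ∧ ¬x0)) ∨ ((T ∧ ¬x0) ∨ ¬(T ∨ T))
  →3  (T ∨ ((x0 ∨ T) ∧ ¬x0)) ∨ ((T ∧ ¬x0) ∨ ¬(T ∨ T))
  →4  T ∨ ((T ∧ ¬x0) ∨ ¬(T ∨ T))
  →5  T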